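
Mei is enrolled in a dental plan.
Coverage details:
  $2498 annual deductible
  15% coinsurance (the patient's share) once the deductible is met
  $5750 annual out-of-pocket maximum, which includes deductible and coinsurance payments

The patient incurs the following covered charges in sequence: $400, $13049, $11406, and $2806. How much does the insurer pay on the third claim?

Claim 1 ($400): entire amount goes to the deductible. Patient pays $400; OOP now $400. Plan pays $400 − $400 = $0.
Claim 2 ($13049): deductible takes $2098, $10951 remains; 15% of $10951 = $1642.65. Patient owes $3740.65 (running OOP $4140.65). Plan pays $13049 − $3740.65 = $9308.35.
Claim 3 ($11406): deductible already satisfied, so patient's share is 15% × $11406 = $1710.90. OOP would hit $5851.55 > $5750, so the cap limits the patient to $5750 − $4140.65 = $1609.35. Insurer: $11406 − $1609.35 = $9796.65.

$9796.65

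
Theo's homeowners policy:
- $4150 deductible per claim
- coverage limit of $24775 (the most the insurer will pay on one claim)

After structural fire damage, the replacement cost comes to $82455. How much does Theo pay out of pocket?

After the deductible, $82455 − $4150 = $78305 remains.
Since $78305 > $24775, the payout is capped at $24775.
The homeowner bears the rest of the original loss: $82455 − $24775 = $57680.

$57680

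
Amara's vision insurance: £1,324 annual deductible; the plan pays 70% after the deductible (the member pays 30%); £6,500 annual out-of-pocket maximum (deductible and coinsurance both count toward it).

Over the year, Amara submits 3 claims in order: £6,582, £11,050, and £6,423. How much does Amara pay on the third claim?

#1 (£6,582): £1,324 to deductible, leaving £5,258; 30% of £5,258 = £1,577.40. Cost to member: £2,901.40. OOP to date £2,901.40.
#2 (£11,050): 30% coinsurance on £11,050 = £3,315. Member owes £3,315 (running OOP £6,216.40).
#3 (£6,423): deductible met; 30% of £6,423 = £1,926.90. Adding that to £6,216.40 gives £8,143.30, past the £6,500 cap; member pays only £6,500 − £6,216.40 = £283.60.

£283.60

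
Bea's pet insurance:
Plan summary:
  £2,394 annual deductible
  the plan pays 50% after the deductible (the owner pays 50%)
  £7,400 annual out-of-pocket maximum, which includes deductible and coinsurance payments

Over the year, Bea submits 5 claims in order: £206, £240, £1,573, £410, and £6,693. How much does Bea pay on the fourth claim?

Claim 1 (£206): entire amount goes to the deductible. Cost to owner: £206. OOP to date £206.
Claim 2 (£240): fully absorbed by the deductible. Owner pays £240; OOP now £446.
Claim 3 (£1,573): fully absorbed by the deductible. Owner pays £1,573; OOP now £2,019.
Claim 4 (£410): £375 finishes the deductible; £35 goes to coinsurance; owner's 50% is £17.50. Owner pays £392.50; OOP now £2,411.50.

£392.50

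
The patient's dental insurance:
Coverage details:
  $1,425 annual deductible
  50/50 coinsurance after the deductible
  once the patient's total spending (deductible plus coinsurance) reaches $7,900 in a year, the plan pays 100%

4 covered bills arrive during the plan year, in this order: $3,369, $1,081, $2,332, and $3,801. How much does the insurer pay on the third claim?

$1,166

Claim 1 ($3,369): $1,425 finishes the deductible; $1,944 goes to coinsurance; 50% of $1,944 = $972. Patient pays $2,397; OOP now $2,397. Insurer: $3,369 − $2,397 = $972.
Claim 2 ($1,081): 50% coinsurance on $1,081 = $540.50. Patient pays $540.50; OOP now $2,937.50. Insurer: $1,081 − $540.50 = $540.50.
Claim 3 ($2,332): 50% coinsurance on $2,332 = $1,166. Patient pays $1,166; OOP now $4,103.50. Plan pays $2,332 − $1,166 = $1,166.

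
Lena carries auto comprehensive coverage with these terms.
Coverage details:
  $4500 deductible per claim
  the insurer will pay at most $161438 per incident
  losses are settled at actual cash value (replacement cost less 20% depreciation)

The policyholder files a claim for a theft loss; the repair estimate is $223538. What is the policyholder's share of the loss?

$62100

At 20% depreciation, ACV = $223538 − $44707.60 = $178830.40.
Less the $4500 deductible: $178830.40 − $4500 = $174330.40.
$174330.40 exceeds the $161438 limit, so the insurer pays the limit: $161438.
The policyholder bears the rest of the original loss: $223538 − $161438 = $62100.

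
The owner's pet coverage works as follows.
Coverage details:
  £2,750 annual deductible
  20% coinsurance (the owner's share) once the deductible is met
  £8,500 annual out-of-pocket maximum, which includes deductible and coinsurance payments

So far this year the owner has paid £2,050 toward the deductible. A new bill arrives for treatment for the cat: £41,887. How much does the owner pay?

£6,450

Remaining deductible: £2,750 − £2,050 = £700.
After the £700 deductible portion, £41,887 − £700 = £41,187 is subject to coinsurance.
20% of £41,187 = £8,237.40 falls to the owner.
So the owner owes £700 + £8,237.40 = £8,937.40 before any cap.
Adding £8,937.40 to the £2,050 already spent would give £10,987.40, which exceeds the £8,500 cap; the owner pays just £8,500 − £2,050 = £6,450.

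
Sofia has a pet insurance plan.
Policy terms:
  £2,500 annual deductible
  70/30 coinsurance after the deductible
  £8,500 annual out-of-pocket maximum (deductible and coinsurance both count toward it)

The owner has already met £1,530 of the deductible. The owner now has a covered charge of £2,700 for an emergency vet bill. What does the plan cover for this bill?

£1,211

Remaining deductible: £2,500 − £1,530 = £970.
After the £970 deductible portion, £2,700 − £970 = £1,730 is subject to coinsurance.
Owner's 30% share of £1,730 is £519.
That puts the owner's cost at £970 + £519 = £1,489 before any cap.
Total out-of-pocket so far would be £1,530 + £1,489 = £3,019, below the £8,500 cap — no reduction.
The insurer covers the remainder: £2,700 − £1,489 = £1,211.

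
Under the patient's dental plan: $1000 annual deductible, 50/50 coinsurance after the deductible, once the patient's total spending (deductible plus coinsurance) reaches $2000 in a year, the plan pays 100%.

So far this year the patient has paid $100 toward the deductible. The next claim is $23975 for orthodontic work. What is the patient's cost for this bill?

$100 of the $1000 deductible is already met, leaving $900.
That leaves $23975 − $900 = $23075 for coinsurance.
50% of $23075 = $11537.50 falls to the patient.
That puts the patient's cost at $900 + $11537.50 = $12437.50 before any cap.
Year-to-date out-of-pocket would reach $100 + $12437.50 = $12537.50, above the $2000 maximum, so the patient pays only $2000 − $100 = $1900.

$1900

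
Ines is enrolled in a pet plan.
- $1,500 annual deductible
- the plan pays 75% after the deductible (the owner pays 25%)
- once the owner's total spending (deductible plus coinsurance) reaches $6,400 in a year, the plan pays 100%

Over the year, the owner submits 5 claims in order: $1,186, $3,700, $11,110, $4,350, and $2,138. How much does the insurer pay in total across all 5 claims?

#1 ($1,186): fully absorbed by the deductible. Owner owes $1,186 (running OOP $1,186). Insurer: $1,186 − $1,186 = $0.
#2 ($3,700): $314 finishes the deductible; $3,386 goes to coinsurance; coinsurance $3,386 × 25% = $846.50. Owner pays $1,160.50; OOP now $2,346.50. Insurer: $3,700 − $1,160.50 = $2,539.50.
#3 ($11,110): 25% coinsurance on $11,110 = $2,777.50. Cost to owner: $2,777.50. OOP to date $5,124. Plan pays $11,110 − $2,777.50 = $8,332.50.
#4 ($4,350): deductible already satisfied, so owner's share is 25% × $4,350 = $1,087.50. Owner pays $1,087.50; OOP now $6,211.50. Insurer: $4,350 − $1,087.50 = $3,262.50.
#5 ($2,138): deductible already satisfied, so owner's share is 25% × $2,138 = $534.50. Adding that to $6,211.50 gives $6,746, past the $6,400 cap; owner pays only $6,400 − $6,211.50 = $188.50. Plan pays $2,138 − $188.50 = $1,949.50.
Insurer total = bills − owner's total = $22,484 − $6,400 = $16,084.

$16,084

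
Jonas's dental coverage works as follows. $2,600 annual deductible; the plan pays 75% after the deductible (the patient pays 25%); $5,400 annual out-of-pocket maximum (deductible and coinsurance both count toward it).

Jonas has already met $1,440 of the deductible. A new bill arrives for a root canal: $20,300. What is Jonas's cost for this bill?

$3,960

Deductible still to meet: $2,600 − $1,440 = $1,160.
That leaves $20,300 − $1,160 = $19,140 for coinsurance.
25% of $19,140 = $4,785 falls to the patient.
Patient responsibility before any cap: $1,160 + $4,785 = $5,945.
Year-to-date out-of-pocket would reach $1,440 + $5,945 = $7,385, above the $5,400 maximum, so the patient pays only $5,400 − $1,440 = $3,960.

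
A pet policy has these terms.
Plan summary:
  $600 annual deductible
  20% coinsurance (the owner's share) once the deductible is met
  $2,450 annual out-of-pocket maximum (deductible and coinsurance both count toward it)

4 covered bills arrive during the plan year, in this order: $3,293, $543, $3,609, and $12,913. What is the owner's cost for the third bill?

$721.80

Claim 1 ($3,293): $600 to deductible, leaving $2,693; owner's 20% is $538.60. Cost to owner: $1,138.60. OOP to date $1,138.60.
Claim 2 ($543): 20% coinsurance on $543 = $108.60. Cost to owner: $108.60. OOP to date $1,247.20.
Claim 3 ($3,609): 20% coinsurance on $3,609 = $721.80. Owner owes $721.80 (running OOP $1,969).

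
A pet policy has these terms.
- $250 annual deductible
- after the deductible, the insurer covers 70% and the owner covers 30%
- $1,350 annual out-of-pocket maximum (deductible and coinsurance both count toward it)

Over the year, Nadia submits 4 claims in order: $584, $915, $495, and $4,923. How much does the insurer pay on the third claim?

$346.50

Bill 1, $584: $250 to deductible, leaving $334; coinsurance $334 × 30% = $100.20. Owner pays $350.20; OOP now $350.20. Plan pays $584 − $350.20 = $233.80.
Bill 2, $915: deductible already satisfied, so owner's share is 30% × $915 = $274.50. Cost to owner: $274.50. OOP to date $624.70. Plan pays $915 − $274.50 = $640.50.
Bill 3, $495: deductible already satisfied, so owner's share is 30% × $495 = $148.50. Cost to owner: $148.50. OOP to date $773.20. Plan pays $495 − $148.50 = $346.50.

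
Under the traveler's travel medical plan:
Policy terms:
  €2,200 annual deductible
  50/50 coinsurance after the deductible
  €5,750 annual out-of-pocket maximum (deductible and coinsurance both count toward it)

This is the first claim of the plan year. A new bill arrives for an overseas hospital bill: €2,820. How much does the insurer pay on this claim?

Nothing has been paid toward the €2,200 deductible, so the first €2,200 of this charge is applied there.
The remaining €620 (= €2,820 − €2,200) moves to coinsurance.
Coinsurance: €620 × 50% = €310.
Traveler responsibility before any cap: €2,200 + €310 = €2,510.
Cumulative spending €0 + €2,510 = €2,510 stays under the €5,750 maximum.
The plan picks up €2,820 − €2,510 = €310.

€310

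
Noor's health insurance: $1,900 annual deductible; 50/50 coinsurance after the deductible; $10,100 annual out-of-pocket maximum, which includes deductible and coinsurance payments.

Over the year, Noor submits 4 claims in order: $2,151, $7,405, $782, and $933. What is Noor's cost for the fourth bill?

Bill 1, $2,151: deductible takes $1,900, $251 remains; patient's 50% is $125.50. Patient owes $2,025.50 (running OOP $2,025.50).
Bill 2, $7,405: deductible already satisfied, so patient's share is 50% × $7,405 = $3,702.50. Patient pays $3,702.50; OOP now $5,728.
Bill 3, $782: 50% coinsurance on $782 = $391. Cost to patient: $391. OOP to date $6,119.
Bill 4, $933: deductible already satisfied, so patient's share is 50% × $933 = $466.50. Patient pays $466.50; OOP now $6,585.50.

$466.50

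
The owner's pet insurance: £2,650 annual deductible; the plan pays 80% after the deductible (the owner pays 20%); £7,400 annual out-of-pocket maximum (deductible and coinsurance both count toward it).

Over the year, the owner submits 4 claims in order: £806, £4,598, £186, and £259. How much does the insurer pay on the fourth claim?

Claim 1 (£806): entire amount goes to the deductible. Owner pays £806; OOP now £806. Insurer: £806 − £806 = £0.
Claim 2 (£4,598): £1,844 to deductible, leaving £2,754; owner's 20% is £550.80. Cost to owner: £2,394.80. OOP to date £3,200.80. Plan pays £4,598 − £2,394.80 = £2,203.20.
Claim 3 (£186): deductible already satisfied, so owner's share is 20% × £186 = £37.20. Owner owes £37.20 (running OOP £3,238). Plan pays £186 − £37.20 = £148.80.
Claim 4 (£259): 20% coinsurance on £259 = £51.80. Owner owes £51.80 (running OOP £3,289.80). Plan pays £259 − £51.80 = £207.20.

£207.20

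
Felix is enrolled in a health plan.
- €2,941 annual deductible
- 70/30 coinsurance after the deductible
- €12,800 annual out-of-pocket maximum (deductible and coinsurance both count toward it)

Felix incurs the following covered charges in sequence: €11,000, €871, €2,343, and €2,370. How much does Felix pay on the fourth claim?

Claim 1 — €11,000: deductible takes €2,941, €8,059 remains; 30% of €8,059 = €2,417.70. Patient owes €5,358.70 (running OOP €5,358.70).
Claim 2 — €871: 30% coinsurance on €871 = €261.30. Cost to patient: €261.30. OOP to date €5,620.
Claim 3 — €2,343: deductible already satisfied, so patient's share is 30% × €2,343 = €702.90. Patient pays €702.90; OOP now €6,322.90.
Claim 4 — €2,370: 30% coinsurance on €2,370 = €711. Patient pays €711; OOP now €7,033.90.

€711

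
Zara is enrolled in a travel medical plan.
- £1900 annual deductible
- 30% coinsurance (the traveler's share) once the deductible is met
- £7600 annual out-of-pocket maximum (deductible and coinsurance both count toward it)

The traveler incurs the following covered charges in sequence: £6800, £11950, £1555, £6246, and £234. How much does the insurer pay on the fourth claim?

#1 (£6800): £1900 to deductible, leaving £4900; coinsurance £4900 × 30% = £1470. Cost to traveler: £3370. OOP to date £3370. Insurer: £6800 − £3370 = £3430.
#2 (£11950): deductible met; 30% of £11950 = £3585. Traveler pays £3585; OOP now £6955. Plan pays £11950 − £3585 = £8365.
#3 (£1555): deductible met; 30% of £1555 = £466.50. Cost to traveler: £466.50. OOP to date £7421.50. Insurer: £1555 − £466.50 = £1088.50.
#4 (£6246): 30% coinsurance on £6246 = £1873.80. That would push OOP to £9295.30, over the £7600 cap, so traveler pays £7600 − £7421.50 = £178.50. Plan pays £6246 − £178.50 = £6067.50.

£6067.50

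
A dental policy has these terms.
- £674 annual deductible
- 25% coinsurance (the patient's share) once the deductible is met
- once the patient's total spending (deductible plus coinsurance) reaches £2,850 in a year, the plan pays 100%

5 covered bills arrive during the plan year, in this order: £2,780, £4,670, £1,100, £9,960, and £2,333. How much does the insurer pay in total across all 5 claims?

£17,993

Claim 1 (£2,780): £674 to deductible, leaving £2,106; 25% of £2,106 = £526.50. Patient pays £1,200.50; OOP now £1,200.50. Insurer: £2,780 − £1,200.50 = £1,579.50.
Claim 2 (£4,670): deductible already satisfied, so patient's share is 25% × £4,670 = £1,167.50. Patient owes £1,167.50 (running OOP £2,368). Insurer: £4,670 − £1,167.50 = £3,502.50.
Claim 3 (£1,100): deductible already satisfied, so patient's share is 25% × £1,100 = £275. Patient owes £275 (running OOP £2,643). Insurer: £1,100 − £275 = £825.
Claim 4 (£9,960): deductible met; 25% of £9,960 = £2,490. OOP would hit £5,133 > £2,850, so the cap limits the patient to £2,850 − £2,643 = £207. Insurer: £9,960 − £207 = £9,753.
Claim 5 (£2,333): deductible already satisfied, so patient's share is 25% × £2,333 = £583.25. Adding that to £2,850 gives £3,433.25, past the £2,850 cap; patient pays only £2,850 − £2,850 = £0. Plan pays £2,333 − £0 = £2,333.
Insurer total = bills − patient's total = £20,843 − £2,850 = £17,993.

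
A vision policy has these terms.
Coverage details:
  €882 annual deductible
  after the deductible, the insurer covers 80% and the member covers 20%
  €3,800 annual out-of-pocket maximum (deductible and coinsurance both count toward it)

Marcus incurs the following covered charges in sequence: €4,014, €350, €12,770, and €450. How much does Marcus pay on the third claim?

Claim 1 (€4,014): deductible takes €882, €3,132 remains; 20% of €3,132 = €626.40. Member owes €1,508.40 (running OOP €1,508.40).
Claim 2 (€350): deductible already satisfied, so member's share is 20% × €350 = €70. Member owes €70 (running OOP €1,578.40).
Claim 3 (€12,770): deductible already satisfied, so member's share is 20% × €12,770 = €2,554. That would push OOP to €4,132.40, over the €3,800 cap, so member pays €3,800 − €1,578.40 = €2,221.60.

€2,221.60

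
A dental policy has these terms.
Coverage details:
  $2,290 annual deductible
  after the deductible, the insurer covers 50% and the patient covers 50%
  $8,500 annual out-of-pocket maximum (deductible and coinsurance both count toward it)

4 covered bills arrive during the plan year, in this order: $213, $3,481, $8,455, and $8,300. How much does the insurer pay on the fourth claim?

Bill 1, $213: fully absorbed by the deductible. Patient owes $213 (running OOP $213). Insurer: $213 − $213 = $0.
Bill 2, $3,481: $2,077 finishes the deductible; $1,404 goes to coinsurance; coinsurance $1,404 × 50% = $702. Cost to patient: $2,779. OOP to date $2,992. Insurer: $3,481 − $2,779 = $702.
Bill 3, $8,455: deductible met; 50% of $8,455 = $4,227.50. Patient pays $4,227.50; OOP now $7,219.50. Insurer: $8,455 − $4,227.50 = $4,227.50.
Bill 4, $8,300: deductible already satisfied, so patient's share is 50% × $8,300 = $4,150. Adding that to $7,219.50 gives $11,369.50, past the $8,500 cap; patient pays only $8,500 − $7,219.50 = $1,280.50. Insurer: $8,300 − $1,280.50 = $7,019.50.

$7,019.50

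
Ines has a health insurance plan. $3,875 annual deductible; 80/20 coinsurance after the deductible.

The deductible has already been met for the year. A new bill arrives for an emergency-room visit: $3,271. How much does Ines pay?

With the deductible met, the entire $3,271 is subject to coinsurance.
20% of $3,271 = $654.20 falls to the patient.

$654.20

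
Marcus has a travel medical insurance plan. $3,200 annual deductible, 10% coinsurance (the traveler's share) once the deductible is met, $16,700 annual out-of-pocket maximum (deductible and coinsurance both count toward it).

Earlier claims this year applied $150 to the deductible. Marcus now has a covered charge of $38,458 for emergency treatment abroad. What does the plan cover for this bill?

$31,867.20

Deductible still to meet: $3,200 − $150 = $3,050.
After the $3,050 deductible portion, $38,458 − $3,050 = $35,408 is subject to coinsurance.
10% of $35,408 = $3,540.80 falls to the traveler.
So the traveler owes $3,050 + $3,540.80 = $6,590.80 before any cap.
Total out-of-pocket so far would be $150 + $6,590.80 = $6,740.80, below the $16,700 cap — no reduction.
The insurer covers the remainder: $38,458 − $6,590.80 = $31,867.20.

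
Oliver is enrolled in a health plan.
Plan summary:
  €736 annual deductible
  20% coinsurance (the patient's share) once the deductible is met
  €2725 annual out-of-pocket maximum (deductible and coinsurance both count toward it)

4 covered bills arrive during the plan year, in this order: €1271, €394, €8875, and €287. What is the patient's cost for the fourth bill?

€28.20

Claim 1 (€1271): deductible takes €736, €535 remains; 20% of €535 = €107. Cost to patient: €843. OOP to date €843.
Claim 2 (€394): 20% coinsurance on €394 = €78.80. Patient pays €78.80; OOP now €921.80.
Claim 3 (€8875): deductible already satisfied, so patient's share is 20% × €8875 = €1775. Cost to patient: €1775. OOP to date €2696.80.
Claim 4 (€287): deductible met; 20% of €287 = €57.40. OOP would hit €2754.20 > €2725, so the cap limits the patient to €2725 − €2696.80 = €28.20.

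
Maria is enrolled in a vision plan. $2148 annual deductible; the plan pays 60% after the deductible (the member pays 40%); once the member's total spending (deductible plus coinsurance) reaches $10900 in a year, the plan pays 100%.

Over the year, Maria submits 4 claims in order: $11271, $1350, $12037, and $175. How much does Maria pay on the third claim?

Claim 1 ($11271): $2148 to deductible, leaving $9123; 40% of $9123 = $3649.20. Member owes $5797.20 (running OOP $5797.20).
Claim 2 ($1350): deductible met; 40% of $1350 = $540. Member owes $540 (running OOP $6337.20).
Claim 3 ($12037): deductible already satisfied, so member's share is 40% × $12037 = $4814.80. OOP would hit $11152 > $10900, so the cap limits the member to $10900 − $6337.20 = $4562.80.

$4562.80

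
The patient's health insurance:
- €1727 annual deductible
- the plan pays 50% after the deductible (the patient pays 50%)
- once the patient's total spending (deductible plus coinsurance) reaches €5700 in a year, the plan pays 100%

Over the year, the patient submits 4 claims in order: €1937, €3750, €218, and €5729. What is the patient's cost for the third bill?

€109

Claim 1 (€1937): €1727 finishes the deductible; €210 goes to coinsurance; patient's 50% is €105. Patient pays €1832; OOP now €1832.
Claim 2 (€3750): deductible met; 50% of €3750 = €1875. Patient owes €1875 (running OOP €3707).
Claim 3 (€218): deductible already satisfied, so patient's share is 50% × €218 = €109. Patient owes €109 (running OOP €3816).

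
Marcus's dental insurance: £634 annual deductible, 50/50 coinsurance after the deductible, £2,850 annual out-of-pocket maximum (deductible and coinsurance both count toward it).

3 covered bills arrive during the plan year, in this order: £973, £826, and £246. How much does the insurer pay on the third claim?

Claim 1 (£973): £634 finishes the deductible; £339 goes to coinsurance; patient's 50% is £169.50. Patient pays £803.50; OOP now £803.50. Plan pays £973 − £803.50 = £169.50.
Claim 2 (£826): deductible met; 50% of £826 = £413. Patient owes £413 (running OOP £1,216.50). Plan pays £826 − £413 = £413.
Claim 3 (£246): 50% coinsurance on £246 = £123. Patient pays £123; OOP now £1,339.50. Plan pays £246 − £123 = £123.

£123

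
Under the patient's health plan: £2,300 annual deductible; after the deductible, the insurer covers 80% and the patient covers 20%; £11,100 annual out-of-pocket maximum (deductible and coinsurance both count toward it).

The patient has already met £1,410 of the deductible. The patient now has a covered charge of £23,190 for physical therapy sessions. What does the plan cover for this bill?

£17,840

Remaining deductible: £2,300 − £1,410 = £890.
The remaining £22,300 (= £23,190 − £890) moves to coinsurance.
Coinsurance: £22,300 × 20% = £4,460.
Patient responsibility before any cap: £890 + £4,460 = £5,350.
Year-to-date out-of-pocket becomes £1,410 + £5,350 = £6,760, still under the £11,100 maximum, so no cap applies.
The plan picks up £23,190 − £5,350 = £17,840.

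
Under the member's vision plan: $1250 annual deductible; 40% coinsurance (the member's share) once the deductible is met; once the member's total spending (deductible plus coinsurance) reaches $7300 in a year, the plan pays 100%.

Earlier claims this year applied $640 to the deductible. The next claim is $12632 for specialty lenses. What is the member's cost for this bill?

$640 of the $1250 deductible is already met, leaving $610.
The remaining $12022 (= $12632 − $610) moves to coinsurance.
Member's 40% share of $12022 is $4808.80.
That puts the member's cost at $610 + $4808.80 = $5418.80 before any cap.
Year-to-date out-of-pocket becomes $640 + $5418.80 = $6058.80, still under the $7300 maximum, so no cap applies.

$5418.80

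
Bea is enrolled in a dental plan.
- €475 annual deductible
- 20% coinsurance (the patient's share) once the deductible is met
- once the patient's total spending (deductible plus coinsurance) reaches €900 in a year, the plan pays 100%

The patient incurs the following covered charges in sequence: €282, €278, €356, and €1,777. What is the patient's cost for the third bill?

€71.20

Claim 1 (€282): all of it applies to the deductible. Cost to patient: €282. OOP to date €282.
Claim 2 (€278): deductible takes €193, €85 remains; patient's 20% is €17. Cost to patient: €210. OOP to date €492.
Claim 3 (€356): deductible already satisfied, so patient's share is 20% × €356 = €71.20. Patient owes €71.20 (running OOP €563.20).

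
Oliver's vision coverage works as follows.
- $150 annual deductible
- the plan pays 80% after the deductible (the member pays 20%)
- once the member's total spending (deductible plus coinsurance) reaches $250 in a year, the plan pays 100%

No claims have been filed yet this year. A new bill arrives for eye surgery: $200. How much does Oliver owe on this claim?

$160

Deductible not yet touched, so the first $150 of the bill goes to the deductible.
After the $150 deductible portion, $200 − $150 = $50 is subject to coinsurance.
20% of $50 = $10 falls to the member.
Member responsibility before any cap: $150 + $10 = $160.
Year-to-date out-of-pocket becomes $0 + $160 = $160, still under the $250 maximum, so no cap applies.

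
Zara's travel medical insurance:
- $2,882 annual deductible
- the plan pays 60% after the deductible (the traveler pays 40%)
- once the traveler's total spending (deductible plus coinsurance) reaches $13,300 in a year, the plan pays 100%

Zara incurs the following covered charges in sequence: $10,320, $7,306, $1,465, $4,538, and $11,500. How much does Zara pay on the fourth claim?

#1 ($10,320): $2,882 to deductible, leaving $7,438; coinsurance $7,438 × 40% = $2,975.20. Traveler owes $5,857.20 (running OOP $5,857.20).
#2 ($7,306): deductible met; 40% of $7,306 = $2,922.40. Traveler pays $2,922.40; OOP now $8,779.60.
#3 ($1,465): deductible met; 40% of $1,465 = $586. Traveler owes $586 (running OOP $9,365.60).
#4 ($4,538): deductible already satisfied, so traveler's share is 40% × $4,538 = $1,815.20. Traveler pays $1,815.20; OOP now $11,180.80.

$1,815.20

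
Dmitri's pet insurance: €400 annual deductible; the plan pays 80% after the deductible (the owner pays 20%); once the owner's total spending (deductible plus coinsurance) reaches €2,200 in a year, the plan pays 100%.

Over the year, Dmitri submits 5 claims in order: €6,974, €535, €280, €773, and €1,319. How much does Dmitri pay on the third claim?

Bill 1, €6,974: €400 to deductible, leaving €6,574; owner's 20% is €1,314.80. Owner owes €1,714.80 (running OOP €1,714.80).
Bill 2, €535: 20% coinsurance on €535 = €107. Cost to owner: €107. OOP to date €1,821.80.
Bill 3, €280: deductible met; 20% of €280 = €56. Owner owes €56 (running OOP €1,877.80).

€56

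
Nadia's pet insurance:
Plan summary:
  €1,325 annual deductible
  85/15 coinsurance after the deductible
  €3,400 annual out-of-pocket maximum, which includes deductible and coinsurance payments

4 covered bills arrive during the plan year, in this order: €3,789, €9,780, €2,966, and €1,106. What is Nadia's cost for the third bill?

Claim 1 (€3,789): €1,325 to deductible, leaving €2,464; 15% of €2,464 = €369.60. Owner owes €1,694.60 (running OOP €1,694.60).
Claim 2 (€9,780): deductible already satisfied, so owner's share is 15% × €9,780 = €1,467. Cost to owner: €1,467. OOP to date €3,161.60.
Claim 3 (€2,966): deductible met; 15% of €2,966 = €444.90. Adding that to €3,161.60 gives €3,606.50, past the €3,400 cap; owner pays only €3,400 − €3,161.60 = €238.40.

€238.40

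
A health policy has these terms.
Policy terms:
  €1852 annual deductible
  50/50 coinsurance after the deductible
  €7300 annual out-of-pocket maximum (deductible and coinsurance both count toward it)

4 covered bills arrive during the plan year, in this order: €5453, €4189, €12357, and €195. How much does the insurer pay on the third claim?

Claim 1 (€5453): deductible takes €1852, €3601 remains; patient's 50% is €1800.50. Patient pays €3652.50; OOP now €3652.50. Insurer: €5453 − €3652.50 = €1800.50.
Claim 2 (€4189): deductible already satisfied, so patient's share is 50% × €4189 = €2094.50. Patient pays €2094.50; OOP now €5747. Insurer: €4189 − €2094.50 = €2094.50.
Claim 3 (€12357): deductible met; 50% of €12357 = €6178.50. OOP would hit €11925.50 > €7300, so the cap limits the patient to €7300 − €5747 = €1553. Insurer: €12357 − €1553 = €10804.

€10804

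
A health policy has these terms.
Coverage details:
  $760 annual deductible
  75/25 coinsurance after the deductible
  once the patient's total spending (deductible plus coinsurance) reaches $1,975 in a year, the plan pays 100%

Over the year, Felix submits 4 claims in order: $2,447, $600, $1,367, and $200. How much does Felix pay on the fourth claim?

$50

#1 ($2,447): $760 finishes the deductible; $1,687 goes to coinsurance; patient's 25% is $421.75. Cost to patient: $1,181.75. OOP to date $1,181.75.
#2 ($600): 25% coinsurance on $600 = $150. Cost to patient: $150. OOP to date $1,331.75.
#3 ($1,367): 25% coinsurance on $1,367 = $341.75. Cost to patient: $341.75. OOP to date $1,673.50.
#4 ($200): 25% coinsurance on $200 = $50. Patient pays $50; OOP now $1,723.50.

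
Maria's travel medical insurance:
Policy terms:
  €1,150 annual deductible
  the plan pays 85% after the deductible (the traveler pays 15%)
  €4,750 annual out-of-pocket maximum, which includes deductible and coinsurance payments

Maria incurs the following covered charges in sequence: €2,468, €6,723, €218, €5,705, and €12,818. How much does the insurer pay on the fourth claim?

Claim 1 (€2,468): deductible takes €1,150, €1,318 remains; 15% of €1,318 = €197.70. Traveler pays €1,347.70; OOP now €1,347.70. Plan pays €2,468 − €1,347.70 = €1,120.30.
Claim 2 (€6,723): deductible already satisfied, so traveler's share is 15% × €6,723 = €1,008.45. Traveler owes €1,008.45 (running OOP €2,356.15). Plan pays €6,723 − €1,008.45 = €5,714.55.
Claim 3 (€218): deductible already satisfied, so traveler's share is 15% × €218 = €32.70. Traveler pays €32.70; OOP now €2,388.85. Plan pays €218 − €32.70 = €185.30.
Claim 4 (€5,705): deductible met; 15% of €5,705 = €855.75. Traveler pays €855.75; OOP now €3,244.60. Plan pays €5,705 − €855.75 = €4,849.25.

€4,849.25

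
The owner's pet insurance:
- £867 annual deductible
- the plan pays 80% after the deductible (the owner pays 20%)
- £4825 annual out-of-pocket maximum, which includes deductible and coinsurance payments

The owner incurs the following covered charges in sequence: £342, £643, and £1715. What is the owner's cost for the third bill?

£343

Claim 1 — £342: fully absorbed by the deductible. Owner owes £342 (running OOP £342).
Claim 2 — £643: deductible takes £525, £118 remains; owner's 20% is £23.60. Owner owes £548.60 (running OOP £890.60).
Claim 3 — £1715: 20% coinsurance on £1715 = £343. Owner pays £343; OOP now £1233.60.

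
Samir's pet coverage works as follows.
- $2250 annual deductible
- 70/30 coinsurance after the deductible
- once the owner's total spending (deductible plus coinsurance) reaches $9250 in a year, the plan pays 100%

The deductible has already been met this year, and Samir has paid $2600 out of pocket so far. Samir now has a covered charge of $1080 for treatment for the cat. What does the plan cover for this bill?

$756

The deductible is already satisfied, so the full bill goes to coinsurance.
Owner's 30% share of $1080 is $324.
Cumulative spending $2600 + $324 = $2924 stays under the $9250 maximum.
Insurer pays the balance: $1080 − $324 = $756.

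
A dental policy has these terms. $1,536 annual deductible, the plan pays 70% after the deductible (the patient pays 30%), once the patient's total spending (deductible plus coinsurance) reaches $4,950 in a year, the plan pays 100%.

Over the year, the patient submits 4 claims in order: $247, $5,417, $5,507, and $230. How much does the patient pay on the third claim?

$1,652.10

Claim 1 — $247: entire amount goes to the deductible. Patient pays $247; OOP now $247.
Claim 2 — $5,417: $1,289 to deductible, leaving $4,128; patient's 30% is $1,238.40. Patient pays $2,527.40; OOP now $2,774.40.
Claim 3 — $5,507: 30% coinsurance on $5,507 = $1,652.10. Patient pays $1,652.10; OOP now $4,426.50.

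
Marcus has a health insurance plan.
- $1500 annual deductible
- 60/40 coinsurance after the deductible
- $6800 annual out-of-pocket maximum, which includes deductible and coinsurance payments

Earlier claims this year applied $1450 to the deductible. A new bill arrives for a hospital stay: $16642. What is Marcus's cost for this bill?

Deductible still to meet: $1500 − $1450 = $50.
That leaves $16642 − $50 = $16592 for coinsurance.
Coinsurance: $16592 × 40% = $6636.80.
So the patient owes $50 + $6636.80 = $6686.80 before any cap.
That would bring total out-of-pocket to $8136.80, past the $6800 cap. The patient is capped at $6800 − $1450 = $5350 on this claim.

$5350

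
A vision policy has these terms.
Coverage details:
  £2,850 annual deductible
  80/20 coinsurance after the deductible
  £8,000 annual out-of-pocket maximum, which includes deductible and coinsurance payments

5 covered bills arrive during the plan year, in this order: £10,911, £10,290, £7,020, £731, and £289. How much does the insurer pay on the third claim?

£5,616

Claim 1 — £10,911: £2,850 to deductible, leaving £8,061; coinsurance £8,061 × 20% = £1,612.20. Cost to member: £4,462.20. OOP to date £4,462.20. Plan pays £10,911 − £4,462.20 = £6,448.80.
Claim 2 — £10,290: 20% coinsurance on £10,290 = £2,058. Member pays £2,058; OOP now £6,520.20. Plan pays £10,290 − £2,058 = £8,232.
Claim 3 — £7,020: deductible met; 20% of £7,020 = £1,404. Member owes £1,404 (running OOP £7,924.20). Plan pays £7,020 − £1,404 = £5,616.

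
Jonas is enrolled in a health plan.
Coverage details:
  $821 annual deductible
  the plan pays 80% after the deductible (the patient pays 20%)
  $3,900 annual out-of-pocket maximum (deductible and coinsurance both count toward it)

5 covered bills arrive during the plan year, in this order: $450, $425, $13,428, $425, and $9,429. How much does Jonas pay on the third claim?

$2,685.60

#1 ($450): entire amount goes to the deductible. Patient owes $450 (running OOP $450).
#2 ($425): $371 to deductible, leaving $54; 20% of $54 = $10.80. Patient pays $381.80; OOP now $831.80.
#3 ($13,428): deductible already satisfied, so patient's share is 20% × $13,428 = $2,685.60. Cost to patient: $2,685.60. OOP to date $3,517.40.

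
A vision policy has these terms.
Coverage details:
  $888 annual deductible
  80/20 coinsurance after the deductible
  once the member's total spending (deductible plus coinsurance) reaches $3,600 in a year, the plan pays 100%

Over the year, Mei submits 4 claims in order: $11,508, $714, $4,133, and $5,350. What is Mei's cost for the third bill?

Bill 1, $11,508: $888 finishes the deductible; $10,620 goes to coinsurance; coinsurance $10,620 × 20% = $2,124. Member pays $3,012; OOP now $3,012.
Bill 2, $714: deductible met; 20% of $714 = $142.80. Cost to member: $142.80. OOP to date $3,154.80.
Bill 3, $4,133: deductible met; 20% of $4,133 = $826.60. Adding that to $3,154.80 gives $3,981.40, past the $3,600 cap; member pays only $3,600 − $3,154.80 = $445.20.

$445.20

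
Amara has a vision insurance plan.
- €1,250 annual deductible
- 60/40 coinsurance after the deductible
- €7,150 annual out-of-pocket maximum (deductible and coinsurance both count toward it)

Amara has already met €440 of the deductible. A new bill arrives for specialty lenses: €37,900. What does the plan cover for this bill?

Deductible still to meet: €1,250 − €440 = €810.
That leaves €37,900 − €810 = €37,090 for coinsurance.
Coinsurance: €37,090 × 40% = €14,836.
That puts the member's cost at €810 + €14,836 = €15,646 before any cap.
Year-to-date out-of-pocket would reach €440 + €15,646 = €16,086, above the €7,150 maximum, so the member pays only €7,150 − €440 = €6,710.
The insurer covers the remainder: €37,900 − €6,710 = €31,190.

€31,190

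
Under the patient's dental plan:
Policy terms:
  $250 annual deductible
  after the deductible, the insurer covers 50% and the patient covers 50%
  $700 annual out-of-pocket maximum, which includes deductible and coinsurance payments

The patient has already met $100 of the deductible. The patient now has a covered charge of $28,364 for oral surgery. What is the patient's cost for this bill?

$600

$100 of the $250 deductible is already met, leaving $150.
The remaining $28,214 (= $28,364 − $150) moves to coinsurance.
Patient's 50% share of $28,214 is $14,107.
Patient responsibility before any cap: $150 + $14,107 = $14,257.
Adding $14,257 to the $100 already spent would give $14,357, which exceeds the $700 cap; the patient pays just $700 − $100 = $600.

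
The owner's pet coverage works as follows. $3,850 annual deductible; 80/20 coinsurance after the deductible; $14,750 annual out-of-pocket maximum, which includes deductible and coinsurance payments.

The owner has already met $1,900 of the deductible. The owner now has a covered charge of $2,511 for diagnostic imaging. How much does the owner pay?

$2,062.20

$1,900 of the $3,850 deductible is already met, leaving $1,950.
After the $1,950 deductible portion, $2,511 − $1,950 = $561 is subject to coinsurance.
20% of $561 = $112.20 falls to the owner.
That puts the owner's cost at $1,950 + $112.20 = $2,062.20 before any cap.
Total out-of-pocket so far would be $1,900 + $2,062.20 = $3,962.20, below the $14,750 cap — no reduction.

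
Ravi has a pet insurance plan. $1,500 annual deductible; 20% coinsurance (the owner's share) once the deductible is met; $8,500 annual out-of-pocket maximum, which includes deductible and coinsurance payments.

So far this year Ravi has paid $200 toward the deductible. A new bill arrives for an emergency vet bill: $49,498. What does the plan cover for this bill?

$41,198

Remaining deductible: $1,500 − $200 = $1,300.
After the $1,300 deductible portion, $49,498 − $1,300 = $48,198 is subject to coinsurance.
Owner's 20% share of $48,198 is $9,639.60.
That puts the owner's cost at $1,300 + $9,639.60 = $10,939.60 before any cap.
Adding $10,939.60 to the $200 already spent would give $11,139.60, which exceeds the $8,500 cap; the owner pays just $8,500 − $200 = $8,300.
Insurer pays the balance: $49,498 − $8,300 = $41,198.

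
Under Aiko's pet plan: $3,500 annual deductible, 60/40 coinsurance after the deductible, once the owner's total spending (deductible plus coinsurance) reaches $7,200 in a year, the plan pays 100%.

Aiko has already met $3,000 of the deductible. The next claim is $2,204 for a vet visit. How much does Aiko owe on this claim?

Deductible still to meet: $3,500 − $3,000 = $500.
The remaining $1,704 (= $2,204 − $500) moves to coinsurance.
40% of $1,704 = $681.60 falls to the owner.
So the owner owes $500 + $681.60 = $1,181.60 before any cap.
Year-to-date out-of-pocket becomes $3,000 + $1,181.60 = $4,181.60, still under the $7,200 maximum, so no cap applies.

$1,181.60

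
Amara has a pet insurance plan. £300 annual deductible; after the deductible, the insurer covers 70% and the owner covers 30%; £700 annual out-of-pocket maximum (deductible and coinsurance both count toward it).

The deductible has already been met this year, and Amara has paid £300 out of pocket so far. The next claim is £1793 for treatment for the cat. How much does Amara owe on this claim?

With the deductible met, the entire £1793 is subject to coinsurance.
Owner's 30% share of £1793 is £537.90.
Adding £537.90 to the £300 already spent would give £837.90, which exceeds the £700 cap; the owner pays just £700 − £300 = £400.

£400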